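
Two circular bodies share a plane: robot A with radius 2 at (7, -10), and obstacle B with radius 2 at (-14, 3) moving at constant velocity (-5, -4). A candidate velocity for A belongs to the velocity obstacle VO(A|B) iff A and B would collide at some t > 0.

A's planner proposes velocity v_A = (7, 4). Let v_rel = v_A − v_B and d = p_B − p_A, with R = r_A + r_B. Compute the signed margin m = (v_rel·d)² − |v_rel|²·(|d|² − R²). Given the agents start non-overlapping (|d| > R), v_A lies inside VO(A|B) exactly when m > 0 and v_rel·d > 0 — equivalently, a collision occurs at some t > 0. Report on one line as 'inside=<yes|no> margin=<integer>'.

d = (-21, 13),  |d|² = 610;  R = 2+2 = 4,  c = 610−4² = 594
v_rel = (12, 8),  |v_rel|² = 208;  v_rel·d = (12)·(-21) + (8)·(13) = -148
208·t² + 296·t + 594 = 0  ⇒  m = (-148)² − 208·594 = -101648
m = -101648 < 0,  v_rel·d = -148 < 0  ⇒  outside

inside=no margin=-101648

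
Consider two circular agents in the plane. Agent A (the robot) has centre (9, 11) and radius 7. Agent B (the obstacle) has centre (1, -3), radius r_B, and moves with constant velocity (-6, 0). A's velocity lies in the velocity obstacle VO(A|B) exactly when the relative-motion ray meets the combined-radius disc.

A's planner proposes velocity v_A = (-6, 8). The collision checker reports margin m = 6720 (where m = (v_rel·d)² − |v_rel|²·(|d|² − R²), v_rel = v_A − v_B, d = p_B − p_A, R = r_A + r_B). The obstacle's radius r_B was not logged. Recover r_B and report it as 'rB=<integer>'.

m = 6720
d = (-8, -14);  v_rel = (0, 8),  |v_rel|² = 64
v_rel×d = (0)·(-14) − (8)·(-8) = 64
since m = R²·64 − 64²:  R² = (4096 + 6720) / 64 = 169
R = √169 = 13  ⇒  r_B = 13 − 7 = 6

rB=6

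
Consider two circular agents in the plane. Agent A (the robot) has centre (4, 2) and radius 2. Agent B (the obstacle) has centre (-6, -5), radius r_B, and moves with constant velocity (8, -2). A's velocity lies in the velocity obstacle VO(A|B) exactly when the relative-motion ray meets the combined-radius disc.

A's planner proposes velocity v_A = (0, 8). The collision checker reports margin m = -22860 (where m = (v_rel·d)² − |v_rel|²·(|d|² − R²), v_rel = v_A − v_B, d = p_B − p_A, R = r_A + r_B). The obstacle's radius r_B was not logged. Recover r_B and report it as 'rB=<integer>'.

m = -22860
d = (-10, -7);  v_rel = (-8, 10),  |v_rel|² = 164
v_rel×d = (-8)·(-7) − (10)·(-10) = 156
since m = R²·164 − 156²:  R² = (24336 + -22860) / 164 = 9
R = √9 = 3  ⇒  r_B = 3 − 2 = 1

rB=1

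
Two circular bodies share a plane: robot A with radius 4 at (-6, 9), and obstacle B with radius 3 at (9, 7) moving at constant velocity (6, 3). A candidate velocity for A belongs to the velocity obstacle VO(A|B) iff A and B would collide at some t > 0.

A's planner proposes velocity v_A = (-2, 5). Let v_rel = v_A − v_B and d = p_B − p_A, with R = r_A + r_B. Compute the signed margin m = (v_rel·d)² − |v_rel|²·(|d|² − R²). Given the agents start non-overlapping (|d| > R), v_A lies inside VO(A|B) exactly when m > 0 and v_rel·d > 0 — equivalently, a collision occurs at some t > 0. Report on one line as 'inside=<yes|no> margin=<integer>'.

d = (15, -2),  |d|² = 229;  R = 4+3 = 7,  c = 229−7² = 180
v_rel = (-8, 2),  |v_rel|² = 68;  v_rel·d = (-8)·(15) + (2)·(-2) = -124
68·t² + 248·t + 180 = 0  ⇒  m = (-124)² − 68·180 = 3136
m = 3136 > 0,  v_rel·d = -124 < 0  ⇒  outside

inside=no margin=3136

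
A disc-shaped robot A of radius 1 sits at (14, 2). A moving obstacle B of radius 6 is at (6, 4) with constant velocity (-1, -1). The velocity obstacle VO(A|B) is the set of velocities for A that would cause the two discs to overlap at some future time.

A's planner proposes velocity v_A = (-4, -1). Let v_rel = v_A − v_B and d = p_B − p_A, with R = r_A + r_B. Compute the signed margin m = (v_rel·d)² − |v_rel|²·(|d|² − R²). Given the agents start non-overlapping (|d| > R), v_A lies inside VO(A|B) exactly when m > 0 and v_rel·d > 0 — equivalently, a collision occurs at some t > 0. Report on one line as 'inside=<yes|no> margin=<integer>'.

d = (-8, 2),  |d|² = 68;  R = 1+6 = 7,  c = 68−7² = 19
v_rel = (-3, 0),  |v_rel|² = 9;  v_rel·d = (-3)·(-8) + (0)·(2) = 24
9·t² − 48·t + 19 = 0  ⇒  m = 24² − 9·19 = 405
m = 405 > 0,  v_rel·d = 24 > 0  ⇒  inside

inside=yes margin=405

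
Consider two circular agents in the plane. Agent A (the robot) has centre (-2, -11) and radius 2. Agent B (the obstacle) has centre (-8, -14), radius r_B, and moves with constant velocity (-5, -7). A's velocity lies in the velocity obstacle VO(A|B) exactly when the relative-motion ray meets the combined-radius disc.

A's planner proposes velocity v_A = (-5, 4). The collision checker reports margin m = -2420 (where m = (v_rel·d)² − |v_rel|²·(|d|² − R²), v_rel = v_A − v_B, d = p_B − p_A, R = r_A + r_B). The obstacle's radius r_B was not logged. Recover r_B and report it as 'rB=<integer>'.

m = -2420
d = (-6, -3);  v_rel = (0, 11),  |v_rel|² = 121
v_rel×d = (0)·(-3) − (11)·(-6) = 66
since m = R²·121 − 66²:  R² = (4356 + -2420) / 121 = 16
R = √16 = 4  ⇒  r_B = 4 − 2 = 2

rB=2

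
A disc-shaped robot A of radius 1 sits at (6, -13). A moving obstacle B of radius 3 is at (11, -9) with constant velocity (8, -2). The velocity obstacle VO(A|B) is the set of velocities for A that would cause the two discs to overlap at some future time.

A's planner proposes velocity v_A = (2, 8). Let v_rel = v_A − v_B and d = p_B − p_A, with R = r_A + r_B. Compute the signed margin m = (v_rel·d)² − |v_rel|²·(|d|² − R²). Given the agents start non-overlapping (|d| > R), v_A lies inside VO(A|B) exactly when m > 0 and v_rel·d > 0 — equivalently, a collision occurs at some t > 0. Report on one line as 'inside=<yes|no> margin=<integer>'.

d = (5, 4),  |d|² = 41;  R = 1+3 = 4,  c = 41−4² = 25
v_rel = (-6, 10),  |v_rel|² = 136;  v_rel·d = (-6)·(5) + (10)·(4) = 10
136·t² − 20·t + 25 = 0  ⇒  m = 10² − 136·25 = -3300
m = -3300 < 0,  v_rel·d = 10 > 0  ⇒  outside

inside=no margin=-3300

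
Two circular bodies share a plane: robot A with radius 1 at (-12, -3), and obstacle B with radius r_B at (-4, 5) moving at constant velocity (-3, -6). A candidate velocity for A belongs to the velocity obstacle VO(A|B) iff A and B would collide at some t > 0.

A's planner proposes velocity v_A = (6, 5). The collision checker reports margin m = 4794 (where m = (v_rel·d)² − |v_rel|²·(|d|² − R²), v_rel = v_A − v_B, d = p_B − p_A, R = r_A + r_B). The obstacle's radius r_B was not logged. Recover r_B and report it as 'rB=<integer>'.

m = 4794
d = (8, 8);  v_rel = (9, 11),  |v_rel|² = 202
v_rel×d = (9)·(8) − (11)·(8) = -16
since m = R²·202 − (-16)²:  R² = (256 + 4794) / 202 = 25
R = √25 = 5  ⇒  r_B = 5 − 1 = 4

rB=4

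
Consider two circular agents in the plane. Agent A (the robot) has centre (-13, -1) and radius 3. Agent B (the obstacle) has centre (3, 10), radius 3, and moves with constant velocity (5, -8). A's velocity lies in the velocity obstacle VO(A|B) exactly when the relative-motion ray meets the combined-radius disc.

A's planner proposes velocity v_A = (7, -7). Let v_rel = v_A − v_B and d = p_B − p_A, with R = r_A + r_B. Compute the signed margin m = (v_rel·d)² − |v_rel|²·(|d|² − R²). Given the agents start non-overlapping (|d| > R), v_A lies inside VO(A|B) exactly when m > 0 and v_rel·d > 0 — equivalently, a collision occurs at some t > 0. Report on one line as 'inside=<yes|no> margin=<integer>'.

d = (16, 11),  |d|² = 377;  R = 3+3 = 6,  c = 377−6² = 341
v_rel = (2, 1),  |v_rel|² = 5;  v_rel·d = (2)·(16) + (1)·(11) = 43
5·t² − 86·t + 341 = 0  ⇒  m = 43² − 5·341 = 144
m = 144 > 0,  v_rel·d = 43 > 0  ⇒  inside

inside=yes margin=144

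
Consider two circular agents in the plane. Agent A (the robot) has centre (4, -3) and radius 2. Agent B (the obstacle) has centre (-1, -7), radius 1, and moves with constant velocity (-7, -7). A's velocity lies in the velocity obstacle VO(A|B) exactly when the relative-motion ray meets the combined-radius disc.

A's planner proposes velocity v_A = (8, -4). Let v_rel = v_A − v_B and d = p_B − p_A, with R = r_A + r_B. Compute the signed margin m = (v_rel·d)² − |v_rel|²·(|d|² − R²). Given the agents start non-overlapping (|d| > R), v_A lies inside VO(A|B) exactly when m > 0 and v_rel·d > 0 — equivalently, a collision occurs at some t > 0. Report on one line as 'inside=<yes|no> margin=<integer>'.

d = (-5, -4),  |d|² = 41;  R = 2+1 = 3,  c = 41−3² = 32
v_rel = (15, 3),  |v_rel|² = 234;  v_rel·d = (15)·(-5) + (3)·(-4) = -87
234·t² + 174·t + 32 = 0  ⇒  m = (-87)² − 234·32 = 81
m = 81 > 0,  v_rel·d = -87 < 0  ⇒  outside

inside=no margin=81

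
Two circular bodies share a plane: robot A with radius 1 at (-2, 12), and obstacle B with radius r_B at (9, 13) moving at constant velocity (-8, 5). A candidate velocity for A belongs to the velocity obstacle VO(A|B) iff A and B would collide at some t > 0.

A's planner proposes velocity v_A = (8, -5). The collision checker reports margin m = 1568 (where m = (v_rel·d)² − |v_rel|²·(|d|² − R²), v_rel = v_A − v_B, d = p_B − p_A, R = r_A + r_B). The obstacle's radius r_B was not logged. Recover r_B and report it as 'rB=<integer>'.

m = 1568
d = (11, 1);  v_rel = (16, -10),  |v_rel|² = 356
v_rel×d = (16)·(1) − (-10)·(11) = 126
since m = R²·356 − 126²:  R² = (15876 + 1568) / 356 = 49
R = √49 = 7  ⇒  r_B = 7 − 1 = 6

rB=6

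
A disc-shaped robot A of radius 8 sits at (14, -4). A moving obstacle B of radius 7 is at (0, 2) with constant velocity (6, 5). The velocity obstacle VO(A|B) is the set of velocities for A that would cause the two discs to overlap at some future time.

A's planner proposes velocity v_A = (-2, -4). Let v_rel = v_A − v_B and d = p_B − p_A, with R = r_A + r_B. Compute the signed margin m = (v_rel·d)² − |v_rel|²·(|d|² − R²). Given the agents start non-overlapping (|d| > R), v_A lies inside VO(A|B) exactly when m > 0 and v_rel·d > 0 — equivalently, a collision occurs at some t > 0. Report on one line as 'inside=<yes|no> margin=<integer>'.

d = (-14, 6),  |d|² = 232;  R = 8+7 = 15,  c = 232−15² = 7
v_rel = (-8, -9),  |v_rel|² = 145;  v_rel·d = (-8)·(-14) + (-9)·(6) = 58
145·t² − 116·t + 7 = 0  ⇒  m = 58² − 145·7 = 2349
m = 2349 > 0,  v_rel·d = 58 > 0  ⇒  inside

inside=yes margin=2349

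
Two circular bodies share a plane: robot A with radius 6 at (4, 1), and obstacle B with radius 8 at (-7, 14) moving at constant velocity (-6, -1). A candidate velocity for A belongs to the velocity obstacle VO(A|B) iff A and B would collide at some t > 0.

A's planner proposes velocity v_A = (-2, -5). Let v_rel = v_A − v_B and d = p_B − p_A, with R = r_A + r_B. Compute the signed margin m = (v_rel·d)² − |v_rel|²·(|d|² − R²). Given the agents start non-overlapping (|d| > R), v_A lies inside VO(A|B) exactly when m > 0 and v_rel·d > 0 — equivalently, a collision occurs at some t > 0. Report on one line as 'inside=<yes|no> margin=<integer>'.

d = (-11, 13),  |d|² = 290;  R = 6+8 = 14,  c = 290−14² = 94
v_rel = (4, -4),  |v_rel|² = 32;  v_rel·d = (4)·(-11) + (-4)·(13) = -96
32·t² + 192·t + 94 = 0  ⇒  m = (-96)² − 32·94 = 6208
m = 6208 > 0,  v_rel·d = -96 < 0  ⇒  outside

inside=no margin=6208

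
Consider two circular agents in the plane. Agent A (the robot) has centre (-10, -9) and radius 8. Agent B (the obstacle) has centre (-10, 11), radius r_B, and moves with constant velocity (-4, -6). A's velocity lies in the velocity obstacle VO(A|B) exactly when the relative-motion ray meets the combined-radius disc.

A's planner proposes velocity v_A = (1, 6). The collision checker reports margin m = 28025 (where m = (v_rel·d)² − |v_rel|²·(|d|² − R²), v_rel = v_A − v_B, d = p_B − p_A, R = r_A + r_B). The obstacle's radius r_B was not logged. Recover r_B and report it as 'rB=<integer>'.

m = 28025
d = (0, 20);  v_rel = (5, 12),  |v_rel|² = 169
v_rel×d = (5)·(20) − (12)·(0) = 100
since m = R²·169 − 100²:  R² = (10000 + 28025) / 169 = 225
R = √225 = 15  ⇒  r_B = 15 − 8 = 7

rB=7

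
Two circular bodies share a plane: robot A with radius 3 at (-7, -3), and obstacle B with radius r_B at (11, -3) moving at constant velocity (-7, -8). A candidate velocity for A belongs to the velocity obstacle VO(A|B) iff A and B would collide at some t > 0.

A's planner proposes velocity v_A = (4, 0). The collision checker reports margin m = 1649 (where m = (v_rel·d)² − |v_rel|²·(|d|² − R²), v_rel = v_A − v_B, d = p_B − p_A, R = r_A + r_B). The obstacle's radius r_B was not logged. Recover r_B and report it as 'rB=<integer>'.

m = 1649
d = (18, 0);  v_rel = (11, 8),  |v_rel|² = 185
v_rel×d = (11)·(0) − (8)·(18) = -144
since m = R²·185 − (-144)²:  R² = (20736 + 1649) / 185 = 121
R = √121 = 11  ⇒  r_B = 11 − 3 = 8

rB=8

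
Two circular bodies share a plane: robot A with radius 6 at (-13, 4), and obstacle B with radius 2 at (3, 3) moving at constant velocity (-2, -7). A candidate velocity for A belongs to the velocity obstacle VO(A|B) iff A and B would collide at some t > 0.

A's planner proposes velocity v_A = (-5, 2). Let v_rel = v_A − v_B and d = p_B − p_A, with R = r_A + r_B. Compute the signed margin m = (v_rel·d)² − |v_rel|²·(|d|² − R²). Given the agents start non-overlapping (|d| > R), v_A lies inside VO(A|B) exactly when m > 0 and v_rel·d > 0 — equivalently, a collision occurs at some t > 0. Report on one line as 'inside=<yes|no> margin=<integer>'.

d = (16, -1),  |d|² = 257;  R = 6+2 = 8,  c = 257−8² = 193
v_rel = (-3, 9),  |v_rel|² = 90;  v_rel·d = (-3)·(16) + (9)·(-1) = -57
90·t² + 114·t + 193 = 0  ⇒  m = (-57)² − 90·193 = -14121
m = -14121 < 0,  v_rel·d = -57 < 0  ⇒  outside

inside=no margin=-14121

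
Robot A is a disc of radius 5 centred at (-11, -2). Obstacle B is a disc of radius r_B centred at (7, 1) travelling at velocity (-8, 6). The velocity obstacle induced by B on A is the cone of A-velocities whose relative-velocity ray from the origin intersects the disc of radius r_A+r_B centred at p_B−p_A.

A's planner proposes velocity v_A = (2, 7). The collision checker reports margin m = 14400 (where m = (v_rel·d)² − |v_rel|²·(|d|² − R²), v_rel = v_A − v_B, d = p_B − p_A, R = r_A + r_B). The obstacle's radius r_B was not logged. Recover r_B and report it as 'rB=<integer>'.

m = 14400
d = (18, 3);  v_rel = (10, 1),  |v_rel|² = 101
v_rel×d = (10)·(3) − (1)·(18) = 12
since m = R²·101 − 12²:  R² = (144 + 14400) / 101 = 144
R = √144 = 12  ⇒  r_B = 12 − 5 = 7

rB=7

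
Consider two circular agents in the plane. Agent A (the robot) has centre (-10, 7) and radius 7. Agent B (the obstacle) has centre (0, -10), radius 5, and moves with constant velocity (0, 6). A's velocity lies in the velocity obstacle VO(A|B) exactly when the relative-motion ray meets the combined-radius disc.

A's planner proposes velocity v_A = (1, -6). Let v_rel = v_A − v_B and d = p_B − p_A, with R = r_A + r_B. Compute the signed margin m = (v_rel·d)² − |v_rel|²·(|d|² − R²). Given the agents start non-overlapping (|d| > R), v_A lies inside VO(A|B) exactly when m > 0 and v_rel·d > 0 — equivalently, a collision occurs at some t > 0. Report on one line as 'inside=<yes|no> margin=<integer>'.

d = (10, -17),  |d|² = 389;  R = 7+5 = 12,  c = 389−12² = 245
v_rel = (1, -12),  |v_rel|² = 145;  v_rel·d = (1)·(10) + (-12)·(-17) = 214
145·t² − 428·t + 245 = 0  ⇒  m = 214² − 145·245 = 10271
m = 10271 > 0,  v_rel·d = 214 > 0  ⇒  inside

inside=yes margin=10271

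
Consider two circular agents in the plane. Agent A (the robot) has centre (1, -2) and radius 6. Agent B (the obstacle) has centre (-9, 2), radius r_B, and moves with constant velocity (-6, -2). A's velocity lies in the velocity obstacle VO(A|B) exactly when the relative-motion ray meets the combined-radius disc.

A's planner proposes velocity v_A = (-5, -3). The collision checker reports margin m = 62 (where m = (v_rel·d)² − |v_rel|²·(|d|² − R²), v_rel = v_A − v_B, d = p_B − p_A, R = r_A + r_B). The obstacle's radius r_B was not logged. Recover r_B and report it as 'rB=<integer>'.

m = 62
d = (-10, 4);  v_rel = (1, -1),  |v_rel|² = 2
v_rel×d = (1)·(4) − (-1)·(-10) = -6
since m = R²·2 − (-6)²:  R² = (36 + 62) / 2 = 49
R = √49 = 7  ⇒  r_B = 7 − 6 = 1

rB=1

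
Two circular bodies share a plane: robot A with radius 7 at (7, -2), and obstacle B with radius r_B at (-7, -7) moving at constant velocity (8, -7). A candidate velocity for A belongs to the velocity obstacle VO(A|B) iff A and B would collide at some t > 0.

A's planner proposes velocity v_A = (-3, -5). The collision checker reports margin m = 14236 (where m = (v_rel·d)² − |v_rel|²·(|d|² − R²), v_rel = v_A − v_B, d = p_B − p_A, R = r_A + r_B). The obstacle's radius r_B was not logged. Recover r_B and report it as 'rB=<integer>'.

m = 14236
d = (-14, -5);  v_rel = (-11, 2),  |v_rel|² = 125
v_rel×d = (-11)·(-5) − (2)·(-14) = 83
since m = R²·125 − 83²:  R² = (6889 + 14236) / 125 = 169
R = √169 = 13  ⇒  r_B = 13 − 7 = 6

rB=6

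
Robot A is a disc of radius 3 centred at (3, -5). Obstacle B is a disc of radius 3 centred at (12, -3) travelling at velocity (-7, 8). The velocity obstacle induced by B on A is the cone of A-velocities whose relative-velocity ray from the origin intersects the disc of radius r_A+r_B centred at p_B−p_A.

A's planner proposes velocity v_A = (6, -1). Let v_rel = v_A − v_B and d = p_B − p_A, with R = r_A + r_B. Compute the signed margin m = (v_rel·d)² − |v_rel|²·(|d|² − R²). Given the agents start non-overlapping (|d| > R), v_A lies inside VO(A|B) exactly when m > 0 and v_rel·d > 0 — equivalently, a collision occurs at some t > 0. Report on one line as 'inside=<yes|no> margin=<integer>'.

d = (9, 2),  |d|² = 85;  R = 3+3 = 6,  c = 85−6² = 49
v_rel = (13, -9),  |v_rel|² = 250;  v_rel·d = (13)·(9) + (-9)·(2) = 99
250·t² − 198·t + 49 = 0  ⇒  m = 99² − 250·49 = -2449
m = -2449 < 0,  v_rel·d = 99 > 0  ⇒  outside

inside=no margin=-2449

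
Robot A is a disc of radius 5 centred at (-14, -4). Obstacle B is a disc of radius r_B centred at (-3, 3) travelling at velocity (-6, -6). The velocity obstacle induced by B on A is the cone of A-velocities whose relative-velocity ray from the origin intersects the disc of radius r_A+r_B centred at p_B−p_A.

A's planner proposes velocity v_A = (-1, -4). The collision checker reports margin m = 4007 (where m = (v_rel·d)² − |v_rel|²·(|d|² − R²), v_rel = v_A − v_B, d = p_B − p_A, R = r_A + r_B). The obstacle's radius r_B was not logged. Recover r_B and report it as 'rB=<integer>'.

m = 4007
d = (11, 7);  v_rel = (5, 2),  |v_rel|² = 29
v_rel×d = (5)·(7) − (2)·(11) = 13
since m = R²·29 − 13²:  R² = (169 + 4007) / 29 = 144
R = √144 = 12  ⇒  r_B = 12 − 5 = 7

rB=7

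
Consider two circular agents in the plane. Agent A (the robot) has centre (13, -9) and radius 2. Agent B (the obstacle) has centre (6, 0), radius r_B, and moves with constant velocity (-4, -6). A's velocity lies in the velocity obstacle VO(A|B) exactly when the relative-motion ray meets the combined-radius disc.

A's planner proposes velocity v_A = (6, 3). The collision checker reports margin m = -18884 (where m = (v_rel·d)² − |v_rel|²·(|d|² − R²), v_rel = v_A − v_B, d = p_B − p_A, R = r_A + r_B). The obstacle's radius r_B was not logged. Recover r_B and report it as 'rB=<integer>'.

m = -18884
d = (-7, 9);  v_rel = (10, 9),  |v_rel|² = 181
v_rel×d = (10)·(9) − (9)·(-7) = 153
since m = R²·181 − 153²:  R² = (23409 + -18884) / 181 = 25
R = √25 = 5  ⇒  r_B = 5 − 2 = 3

rB=3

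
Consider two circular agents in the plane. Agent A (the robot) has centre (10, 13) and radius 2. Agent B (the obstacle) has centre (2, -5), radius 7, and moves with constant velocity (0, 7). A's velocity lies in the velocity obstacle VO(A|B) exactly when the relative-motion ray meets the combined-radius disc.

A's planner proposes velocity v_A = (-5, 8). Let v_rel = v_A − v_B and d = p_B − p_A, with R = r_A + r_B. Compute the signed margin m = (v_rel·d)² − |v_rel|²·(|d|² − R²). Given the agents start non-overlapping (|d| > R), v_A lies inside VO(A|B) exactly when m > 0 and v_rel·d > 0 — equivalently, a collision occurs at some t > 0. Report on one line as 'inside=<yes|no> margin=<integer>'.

d = (-8, -18),  |d|² = 388;  R = 2+7 = 9,  c = 388−9² = 307
v_rel = (-5, 1),  |v_rel|² = 26;  v_rel·d = (-5)·(-8) + (1)·(-18) = 22
26·t² − 44·t + 307 = 0  ⇒  m = 22² − 26·307 = -7498
m = -7498 < 0,  v_rel·d = 22 > 0  ⇒  outside

inside=no margin=-7498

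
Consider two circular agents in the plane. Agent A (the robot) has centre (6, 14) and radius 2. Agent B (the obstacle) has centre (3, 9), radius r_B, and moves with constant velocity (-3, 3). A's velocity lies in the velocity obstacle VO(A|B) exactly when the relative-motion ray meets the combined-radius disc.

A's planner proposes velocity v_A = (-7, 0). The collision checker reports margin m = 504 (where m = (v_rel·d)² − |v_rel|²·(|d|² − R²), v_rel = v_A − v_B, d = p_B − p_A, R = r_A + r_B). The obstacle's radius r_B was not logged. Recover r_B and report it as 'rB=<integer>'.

m = 504
d = (-3, -5);  v_rel = (-4, -3),  |v_rel|² = 25
v_rel×d = (-4)·(-5) − (-3)·(-3) = 11
since m = R²·25 − 11²:  R² = (121 + 504) / 25 = 25
R = √25 = 5  ⇒  r_B = 5 − 2 = 3

rB=3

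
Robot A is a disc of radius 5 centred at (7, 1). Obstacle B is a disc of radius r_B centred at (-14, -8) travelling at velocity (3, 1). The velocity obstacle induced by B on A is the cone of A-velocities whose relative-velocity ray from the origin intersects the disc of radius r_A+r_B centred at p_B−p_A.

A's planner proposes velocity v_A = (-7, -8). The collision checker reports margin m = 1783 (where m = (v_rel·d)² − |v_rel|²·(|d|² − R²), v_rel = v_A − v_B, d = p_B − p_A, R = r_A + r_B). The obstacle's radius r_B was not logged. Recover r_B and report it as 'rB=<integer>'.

m = 1783
d = (-21, -9);  v_rel = (-10, -9),  |v_rel|² = 181
v_rel×d = (-10)·(-9) − (-9)·(-21) = -99
since m = R²·181 − (-99)²:  R² = (9801 + 1783) / 181 = 64
R = √64 = 8  ⇒  r_B = 8 − 5 = 3

rB=3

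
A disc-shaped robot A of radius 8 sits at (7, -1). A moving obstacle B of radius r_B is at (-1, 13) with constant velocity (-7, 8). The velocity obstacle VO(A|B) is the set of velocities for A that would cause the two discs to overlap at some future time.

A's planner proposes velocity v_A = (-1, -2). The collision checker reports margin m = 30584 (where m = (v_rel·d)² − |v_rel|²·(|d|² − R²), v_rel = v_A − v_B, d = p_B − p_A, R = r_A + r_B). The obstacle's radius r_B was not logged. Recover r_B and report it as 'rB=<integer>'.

m = 30584
d = (-8, 14);  v_rel = (6, -10),  |v_rel|² = 136
v_rel×d = (6)·(14) − (-10)·(-8) = 4
since m = R²·136 − 4²:  R² = (16 + 30584) / 136 = 225
R = √225 = 15  ⇒  r_B = 15 − 8 = 7

rB=7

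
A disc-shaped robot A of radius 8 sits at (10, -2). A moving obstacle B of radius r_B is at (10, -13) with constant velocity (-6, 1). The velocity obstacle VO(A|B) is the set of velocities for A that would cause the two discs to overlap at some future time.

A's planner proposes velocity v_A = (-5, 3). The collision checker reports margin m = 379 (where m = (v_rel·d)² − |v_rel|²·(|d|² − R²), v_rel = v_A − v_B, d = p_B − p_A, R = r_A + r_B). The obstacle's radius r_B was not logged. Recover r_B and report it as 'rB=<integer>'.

m = 379
d = (0, -11);  v_rel = (1, 2),  |v_rel|² = 5
v_rel×d = (1)·(-11) − (2)·(0) = -11
since m = R²·5 − (-11)²:  R² = (121 + 379) / 5 = 100
R = √100 = 10  ⇒  r_B = 10 − 8 = 2

rB=2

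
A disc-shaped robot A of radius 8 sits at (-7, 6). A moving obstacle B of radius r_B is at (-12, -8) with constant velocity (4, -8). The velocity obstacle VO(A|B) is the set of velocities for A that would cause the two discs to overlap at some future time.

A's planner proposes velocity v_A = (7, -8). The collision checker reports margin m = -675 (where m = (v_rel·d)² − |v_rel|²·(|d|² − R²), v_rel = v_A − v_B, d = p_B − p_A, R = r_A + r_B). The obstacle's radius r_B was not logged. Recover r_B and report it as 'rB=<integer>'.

m = -675
d = (-5, -14);  v_rel = (3, 0),  |v_rel|² = 9
v_rel×d = (3)·(-14) − (0)·(-5) = -42
since m = R²·9 − (-42)²:  R² = (1764 + -675) / 9 = 121
R = √121 = 11  ⇒  r_B = 11 − 8 = 3

rB=3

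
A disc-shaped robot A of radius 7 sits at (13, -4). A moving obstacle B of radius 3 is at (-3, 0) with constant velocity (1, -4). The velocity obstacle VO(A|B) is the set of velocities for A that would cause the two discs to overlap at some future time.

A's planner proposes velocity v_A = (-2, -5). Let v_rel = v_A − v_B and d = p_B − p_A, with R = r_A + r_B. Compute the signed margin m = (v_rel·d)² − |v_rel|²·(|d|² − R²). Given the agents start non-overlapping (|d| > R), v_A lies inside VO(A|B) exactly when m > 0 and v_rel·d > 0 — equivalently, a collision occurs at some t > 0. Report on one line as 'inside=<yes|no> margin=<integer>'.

d = (-16, 4),  |d|² = 272;  R = 7+3 = 10,  c = 272−10² = 172
v_rel = (-3, -1),  |v_rel|² = 10;  v_rel·d = (-3)·(-16) + (-1)·(4) = 44
10·t² − 88·t + 172 = 0  ⇒  m = 44² − 10·172 = 216
m = 216 > 0,  v_rel·d = 44 > 0  ⇒  inside

inside=yes margin=216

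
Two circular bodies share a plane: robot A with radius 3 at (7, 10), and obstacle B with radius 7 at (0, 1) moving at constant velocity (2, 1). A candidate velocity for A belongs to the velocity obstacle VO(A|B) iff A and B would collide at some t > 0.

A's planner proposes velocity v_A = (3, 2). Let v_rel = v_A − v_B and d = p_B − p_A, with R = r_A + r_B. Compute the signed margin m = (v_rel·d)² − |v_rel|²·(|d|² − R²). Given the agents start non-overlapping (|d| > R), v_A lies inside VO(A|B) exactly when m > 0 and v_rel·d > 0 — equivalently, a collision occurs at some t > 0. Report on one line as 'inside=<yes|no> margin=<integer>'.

d = (-7, -9),  |d|² = 130;  R = 3+7 = 10,  c = 130−10² = 30
v_rel = (1, 1),  |v_rel|² = 2;  v_rel·d = (1)·(-7) + (1)·(-9) = -16
2·t² + 32·t + 30 = 0  ⇒  m = (-16)² − 2·30 = 196
m = 196 > 0,  v_rel·d = -16 < 0  ⇒  outside

inside=no margin=196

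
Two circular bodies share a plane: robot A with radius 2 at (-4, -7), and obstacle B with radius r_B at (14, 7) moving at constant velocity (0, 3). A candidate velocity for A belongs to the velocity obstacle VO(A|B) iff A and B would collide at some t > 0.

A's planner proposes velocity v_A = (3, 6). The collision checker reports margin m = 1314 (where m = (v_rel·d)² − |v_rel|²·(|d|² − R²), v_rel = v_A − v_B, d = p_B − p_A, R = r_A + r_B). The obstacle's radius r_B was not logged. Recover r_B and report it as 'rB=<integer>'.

m = 1314
d = (18, 14);  v_rel = (3, 3),  |v_rel|² = 18
v_rel×d = (3)·(14) − (3)·(18) = -12
since m = R²·18 − (-12)²:  R² = (144 + 1314) / 18 = 81
R = √81 = 9  ⇒  r_B = 9 − 2 = 7

rB=7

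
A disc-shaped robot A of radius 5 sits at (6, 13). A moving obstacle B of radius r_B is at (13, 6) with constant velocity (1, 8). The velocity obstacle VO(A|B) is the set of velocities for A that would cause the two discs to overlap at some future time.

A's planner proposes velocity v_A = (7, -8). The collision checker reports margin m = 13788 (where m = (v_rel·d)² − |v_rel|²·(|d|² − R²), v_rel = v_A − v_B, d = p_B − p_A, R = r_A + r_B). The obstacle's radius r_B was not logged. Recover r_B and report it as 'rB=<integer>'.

m = 13788
d = (7, -7);  v_rel = (6, -16),  |v_rel|² = 292
v_rel×d = (6)·(-7) − (-16)·(7) = 70
since m = R²·292 − 70²:  R² = (4900 + 13788) / 292 = 64
R = √64 = 8  ⇒  r_B = 8 − 5 = 3

rB=3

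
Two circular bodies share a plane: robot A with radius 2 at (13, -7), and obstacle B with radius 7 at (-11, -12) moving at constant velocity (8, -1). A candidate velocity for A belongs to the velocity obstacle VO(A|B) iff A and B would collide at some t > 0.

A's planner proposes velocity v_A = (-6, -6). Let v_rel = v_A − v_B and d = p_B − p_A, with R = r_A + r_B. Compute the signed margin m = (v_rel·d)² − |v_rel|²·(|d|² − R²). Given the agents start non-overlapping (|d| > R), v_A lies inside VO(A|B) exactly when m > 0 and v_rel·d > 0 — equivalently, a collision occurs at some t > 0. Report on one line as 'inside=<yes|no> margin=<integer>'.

d = (-24, -5),  |d|² = 601;  R = 2+7 = 9,  c = 601−9² = 520
v_rel = (-14, -5),  |v_rel|² = 221;  v_rel·d = (-14)·(-24) + (-5)·(-5) = 361
221·t² − 722·t + 520 = 0  ⇒  m = 361² − 221·520 = 15401
m = 15401 > 0,  v_rel·d = 361 > 0  ⇒  inside

inside=yes margin=15401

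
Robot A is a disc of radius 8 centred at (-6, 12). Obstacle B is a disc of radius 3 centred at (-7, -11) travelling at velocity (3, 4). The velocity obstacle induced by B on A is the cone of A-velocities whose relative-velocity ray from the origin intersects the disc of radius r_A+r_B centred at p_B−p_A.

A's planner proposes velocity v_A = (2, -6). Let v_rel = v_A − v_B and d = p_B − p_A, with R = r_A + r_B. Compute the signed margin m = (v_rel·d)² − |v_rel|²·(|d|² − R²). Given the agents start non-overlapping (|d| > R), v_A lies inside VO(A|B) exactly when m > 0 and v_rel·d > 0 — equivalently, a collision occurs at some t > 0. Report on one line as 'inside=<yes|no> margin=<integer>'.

d = (-1, -23),  |d|² = 530;  R = 8+3 = 11,  c = 530−11² = 409
v_rel = (-1, -10),  |v_rel|² = 101;  v_rel·d = (-1)·(-1) + (-10)·(-23) = 231
101·t² − 462·t + 409 = 0  ⇒  m = 231² − 101·409 = 12052
m = 12052 > 0,  v_rel·d = 231 > 0  ⇒  inside

inside=yes margin=12052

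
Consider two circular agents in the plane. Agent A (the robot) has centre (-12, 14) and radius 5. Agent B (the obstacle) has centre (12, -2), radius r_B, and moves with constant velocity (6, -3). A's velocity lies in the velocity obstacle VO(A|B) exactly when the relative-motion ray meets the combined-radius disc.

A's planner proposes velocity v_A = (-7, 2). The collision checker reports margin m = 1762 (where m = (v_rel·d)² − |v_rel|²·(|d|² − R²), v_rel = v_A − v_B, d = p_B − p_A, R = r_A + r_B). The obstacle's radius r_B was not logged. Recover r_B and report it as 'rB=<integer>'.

m = 1762
d = (24, -16);  v_rel = (-13, 5),  |v_rel|² = 194
v_rel×d = (-13)·(-16) − (5)·(24) = 88
since m = R²·194 − 88²:  R² = (7744 + 1762) / 194 = 49
R = √49 = 7  ⇒  r_B = 7 − 5 = 2

rB=2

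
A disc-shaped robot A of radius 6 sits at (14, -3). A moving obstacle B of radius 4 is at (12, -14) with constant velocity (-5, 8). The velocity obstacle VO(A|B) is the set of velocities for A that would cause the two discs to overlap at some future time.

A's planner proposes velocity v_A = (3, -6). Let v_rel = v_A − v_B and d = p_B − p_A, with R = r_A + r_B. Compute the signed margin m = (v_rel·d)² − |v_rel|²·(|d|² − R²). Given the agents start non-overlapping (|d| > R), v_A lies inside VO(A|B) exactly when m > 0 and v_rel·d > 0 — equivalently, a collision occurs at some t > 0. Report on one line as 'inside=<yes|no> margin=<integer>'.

d = (-2, -11),  |d|² = 125;  R = 6+4 = 10,  c = 125−10² = 25
v_rel = (8, -14),  |v_rel|² = 260;  v_rel·d = (8)·(-2) + (-14)·(-11) = 138
260·t² − 276·t + 25 = 0  ⇒  m = 138² − 260·25 = 12544
m = 12544 > 0,  v_rel·d = 138 > 0  ⇒  inside

inside=yes margin=12544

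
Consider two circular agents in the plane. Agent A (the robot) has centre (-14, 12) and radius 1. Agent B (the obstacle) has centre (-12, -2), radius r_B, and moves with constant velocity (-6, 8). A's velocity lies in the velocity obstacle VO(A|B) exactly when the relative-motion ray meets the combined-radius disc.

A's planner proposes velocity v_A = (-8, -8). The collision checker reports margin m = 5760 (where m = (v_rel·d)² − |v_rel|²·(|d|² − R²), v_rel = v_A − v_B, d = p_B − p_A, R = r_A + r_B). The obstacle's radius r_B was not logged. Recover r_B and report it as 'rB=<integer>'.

m = 5760
d = (2, -14);  v_rel = (-2, -16),  |v_rel|² = 260
v_rel×d = (-2)·(-14) − (-16)·(2) = 60
since m = R²·260 − 60²:  R² = (3600 + 5760) / 260 = 36
R = √36 = 6  ⇒  r_B = 6 − 1 = 5

rB=5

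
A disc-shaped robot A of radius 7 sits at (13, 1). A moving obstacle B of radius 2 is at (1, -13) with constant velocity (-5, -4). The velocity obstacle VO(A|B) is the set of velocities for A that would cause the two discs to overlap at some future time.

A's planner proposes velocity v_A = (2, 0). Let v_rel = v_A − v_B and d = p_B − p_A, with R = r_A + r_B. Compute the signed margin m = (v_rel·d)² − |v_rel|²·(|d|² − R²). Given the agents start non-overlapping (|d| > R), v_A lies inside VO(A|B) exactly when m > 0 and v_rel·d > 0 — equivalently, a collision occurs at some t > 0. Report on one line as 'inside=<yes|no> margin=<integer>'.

d = (-12, -14),  |d|² = 340;  R = 7+2 = 9,  c = 340−9² = 259
v_rel = (7, 4),  |v_rel|² = 65;  v_rel·d = (7)·(-12) + (4)·(-14) = -140
65·t² + 280·t + 259 = 0  ⇒  m = (-140)² − 65·259 = 2765
m = 2765 > 0,  v_rel·d = -140 < 0  ⇒  outside

inside=no margin=2765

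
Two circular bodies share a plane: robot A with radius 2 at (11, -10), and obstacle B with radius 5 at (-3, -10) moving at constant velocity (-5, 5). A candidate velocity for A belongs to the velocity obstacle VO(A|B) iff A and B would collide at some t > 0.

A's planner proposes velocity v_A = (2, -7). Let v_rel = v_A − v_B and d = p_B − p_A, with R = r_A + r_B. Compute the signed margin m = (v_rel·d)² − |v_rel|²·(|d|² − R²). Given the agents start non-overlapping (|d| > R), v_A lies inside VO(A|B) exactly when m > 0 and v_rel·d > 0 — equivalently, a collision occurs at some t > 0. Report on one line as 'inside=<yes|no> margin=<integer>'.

d = (-14, 0),  |d|² = 196;  R = 2+5 = 7,  c = 196−7² = 147
v_rel = (7, -12),  |v_rel|² = 193;  v_rel·d = (7)·(-14) + (-12)·(0) = -98
193·t² + 196·t + 147 = 0  ⇒  m = (-98)² − 193·147 = -18767
m = -18767 < 0,  v_rel·d = -98 < 0  ⇒  outside

inside=no margin=-18767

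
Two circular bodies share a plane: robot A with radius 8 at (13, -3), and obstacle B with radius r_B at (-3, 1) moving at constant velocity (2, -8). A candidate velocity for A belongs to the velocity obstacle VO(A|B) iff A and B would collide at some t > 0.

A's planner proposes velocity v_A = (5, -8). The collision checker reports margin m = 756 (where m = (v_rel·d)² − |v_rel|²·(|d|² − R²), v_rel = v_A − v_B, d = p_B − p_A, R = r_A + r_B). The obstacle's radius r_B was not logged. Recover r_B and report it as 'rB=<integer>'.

m = 756
d = (-16, 4);  v_rel = (3, 0),  |v_rel|² = 9
v_rel×d = (3)·(4) − (0)·(-16) = 12
since m = R²·9 − 12²:  R² = (144 + 756) / 9 = 100
R = √100 = 10  ⇒  r_B = 10 − 8 = 2

rB=2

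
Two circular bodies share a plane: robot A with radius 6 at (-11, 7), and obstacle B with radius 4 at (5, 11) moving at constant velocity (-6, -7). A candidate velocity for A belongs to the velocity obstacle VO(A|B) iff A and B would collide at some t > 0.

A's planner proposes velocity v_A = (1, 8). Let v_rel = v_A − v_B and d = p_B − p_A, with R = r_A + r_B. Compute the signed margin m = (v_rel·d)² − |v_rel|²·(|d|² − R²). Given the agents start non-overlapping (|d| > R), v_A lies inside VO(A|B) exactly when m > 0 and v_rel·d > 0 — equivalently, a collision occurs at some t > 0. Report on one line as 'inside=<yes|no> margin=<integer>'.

d = (16, 4),  |d|² = 272;  R = 6+4 = 10,  c = 272−10² = 172
v_rel = (7, 15),  |v_rel|² = 274;  v_rel·d = (7)·(16) + (15)·(4) = 172
274·t² − 344·t + 172 = 0  ⇒  m = 172² − 274·172 = -17544
m = -17544 < 0,  v_rel·d = 172 > 0  ⇒  outside

inside=no margin=-17544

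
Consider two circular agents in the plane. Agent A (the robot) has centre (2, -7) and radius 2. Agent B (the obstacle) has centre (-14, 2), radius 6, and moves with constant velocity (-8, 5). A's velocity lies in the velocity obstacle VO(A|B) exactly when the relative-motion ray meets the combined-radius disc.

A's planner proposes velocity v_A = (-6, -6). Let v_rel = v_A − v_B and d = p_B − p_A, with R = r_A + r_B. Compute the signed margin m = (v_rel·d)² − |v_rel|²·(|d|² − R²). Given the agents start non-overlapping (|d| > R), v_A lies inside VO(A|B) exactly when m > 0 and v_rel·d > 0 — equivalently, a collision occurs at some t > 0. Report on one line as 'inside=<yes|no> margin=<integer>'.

d = (-16, 9),  |d|² = 337;  R = 2+6 = 8,  c = 337−8² = 273
v_rel = (2, -11),  |v_rel|² = 125;  v_rel·d = (2)·(-16) + (-11)·(9) = -131
125·t² + 262·t + 273 = 0  ⇒  m = (-131)² − 125·273 = -16964
m = -16964 < 0,  v_rel·d = -131 < 0  ⇒  outside

inside=no margin=-16964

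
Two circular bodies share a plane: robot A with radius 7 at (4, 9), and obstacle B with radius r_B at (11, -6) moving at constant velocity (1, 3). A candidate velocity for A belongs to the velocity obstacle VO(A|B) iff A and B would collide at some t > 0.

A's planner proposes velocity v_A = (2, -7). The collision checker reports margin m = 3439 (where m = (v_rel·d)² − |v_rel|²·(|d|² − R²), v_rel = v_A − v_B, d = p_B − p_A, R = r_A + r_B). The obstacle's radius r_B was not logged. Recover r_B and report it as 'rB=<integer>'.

m = 3439
d = (7, -15);  v_rel = (1, -10),  |v_rel|² = 101
v_rel×d = (1)·(-15) − (-10)·(7) = 55
since m = R²·101 − 55²:  R² = (3025 + 3439) / 101 = 64
R = √64 = 8  ⇒  r_B = 8 − 7 = 1

rB=1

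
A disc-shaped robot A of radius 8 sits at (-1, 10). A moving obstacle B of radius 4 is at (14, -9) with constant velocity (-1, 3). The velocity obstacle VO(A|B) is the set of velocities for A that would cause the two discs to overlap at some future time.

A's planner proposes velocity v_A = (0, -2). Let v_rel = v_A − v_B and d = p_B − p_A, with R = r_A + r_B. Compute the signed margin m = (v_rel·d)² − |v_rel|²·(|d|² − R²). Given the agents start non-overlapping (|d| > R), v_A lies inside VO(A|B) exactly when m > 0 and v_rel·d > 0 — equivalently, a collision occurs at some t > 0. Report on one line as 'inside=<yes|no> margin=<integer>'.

d = (15, -19),  |d|² = 586;  R = 8+4 = 12,  c = 586−12² = 442
v_rel = (1, -5),  |v_rel|² = 26;  v_rel·d = (1)·(15) + (-5)·(-19) = 110
26·t² − 220·t + 442 = 0  ⇒  m = 110² − 26·442 = 608
m = 608 > 0,  v_rel·d = 110 > 0  ⇒  inside

inside=yes margin=608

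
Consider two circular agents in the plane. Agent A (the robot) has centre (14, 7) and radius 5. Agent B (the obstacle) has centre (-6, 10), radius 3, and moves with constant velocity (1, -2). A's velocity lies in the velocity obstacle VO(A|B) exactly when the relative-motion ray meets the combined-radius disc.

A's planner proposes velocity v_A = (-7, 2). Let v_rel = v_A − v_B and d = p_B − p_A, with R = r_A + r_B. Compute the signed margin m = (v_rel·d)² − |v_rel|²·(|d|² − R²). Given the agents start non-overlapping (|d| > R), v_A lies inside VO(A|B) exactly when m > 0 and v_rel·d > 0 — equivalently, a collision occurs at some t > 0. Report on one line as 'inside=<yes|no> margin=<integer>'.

d = (-20, 3),  |d|² = 409;  R = 5+3 = 8,  c = 409−8² = 345
v_rel = (-8, 4),  |v_rel|² = 80;  v_rel·d = (-8)·(-20) + (4)·(3) = 172
80·t² − 344·t + 345 = 0  ⇒  m = 172² − 80·345 = 1984
m = 1984 > 0,  v_rel·d = 172 > 0  ⇒  inside

inside=yes margin=1984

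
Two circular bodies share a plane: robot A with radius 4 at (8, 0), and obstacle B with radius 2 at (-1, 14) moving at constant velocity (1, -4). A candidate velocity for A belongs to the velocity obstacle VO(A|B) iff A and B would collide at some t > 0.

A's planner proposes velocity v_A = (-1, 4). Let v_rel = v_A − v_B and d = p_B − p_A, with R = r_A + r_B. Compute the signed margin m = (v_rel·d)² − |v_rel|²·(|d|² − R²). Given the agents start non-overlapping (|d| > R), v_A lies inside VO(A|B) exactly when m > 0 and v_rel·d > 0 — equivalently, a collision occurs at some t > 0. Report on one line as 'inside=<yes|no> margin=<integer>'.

d = (-9, 14),  |d|² = 277;  R = 4+2 = 6,  c = 277−6² = 241
v_rel = (-2, 8),  |v_rel|² = 68;  v_rel·d = (-2)·(-9) + (8)·(14) = 130
68·t² − 260·t + 241 = 0  ⇒  m = 130² − 68·241 = 512
m = 512 > 0,  v_rel·d = 130 > 0  ⇒  inside

inside=yes margin=512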